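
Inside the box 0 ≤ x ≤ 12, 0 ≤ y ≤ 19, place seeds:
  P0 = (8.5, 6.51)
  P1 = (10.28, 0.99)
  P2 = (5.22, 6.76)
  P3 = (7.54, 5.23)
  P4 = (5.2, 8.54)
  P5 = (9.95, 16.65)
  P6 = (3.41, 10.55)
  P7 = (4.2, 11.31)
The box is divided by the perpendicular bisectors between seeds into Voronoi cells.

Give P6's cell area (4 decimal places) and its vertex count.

Area of P6's cell: 20.8593 (4 vertices)

1. box [0,12]×[0,19]: [(0, 0) (12, 0) (12, 19) (0, 19)]
2. ⊥bis P6·P0 via (5.955,8.53): [(0, 1.0273) (12, 16.1461) (12, 19) (0, 19)]  |A|=124.9597
3. ⊥bis P6·P1 via (6.845,5.77): [(0, 1.0273) (12, 16.1461) (12, 19) (0, 19)]  |A|=124.9597
4. ⊥bis P6·P2 via (4.315,8.655): [(0, 6.5943) (7.1159, 9.9926) (12, 16.1461) (12, 19) (0, 19)]  |A|=105.1526
5. ⊥bis P6·P3 via (5.475,7.89): [(0, 6.5943) (7.1159, 9.9926) (12, 16.1461) (12, 19) (0, 19)]  |A|=105.1526
6. ⊥bis P6·P4 via (4.305,9.545): [(0, 6.5943) (2.1383, 7.6155) (12, 16.3978) (12, 19) (0, 19)]  |A|=94.4021
7. ⊥bis P6·P5 via (6.68,13.6): [(0, 6.5943) (2.1383, 7.6155) (7.6684, 12.5403) (1.6433, 19) (0, 19)]  |A|=55.3155
8. ⊥bis P6·P7 via (3.805,10.93): [(0, 14.8852) (0, 6.5943) (2.1383, 7.6155) (4.7533, 9.9442)]  |A|=20.8593
9. canonical 4-gon: [(0, 14.8852) (0, 6.5943) (2.1383, 7.6155) (4.7533, 9.9442)]
10. shoelace: 20.8593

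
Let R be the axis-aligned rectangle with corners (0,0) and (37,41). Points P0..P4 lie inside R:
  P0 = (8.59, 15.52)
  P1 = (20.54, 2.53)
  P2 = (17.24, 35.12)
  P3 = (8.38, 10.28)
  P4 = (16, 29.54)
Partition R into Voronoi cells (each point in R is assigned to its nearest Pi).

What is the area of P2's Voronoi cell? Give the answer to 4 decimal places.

1. box [0,37]×[0,41]: [(0, 0) (37, 0) (37, 41) (0, 41)]
2. ⊥bis P2·P0 via (12.915,25.32): [(0, 31.0197) (37, 14.6907) (37, 41) (0, 41)]  |A|=671.3579
3. ⊥bis P2·P1 via (18.89,18.825): [(0, 31.0197) (26.0005, 19.545) (37, 20.6588) (37, 41) (0, 41)]  |A|=638.5348
4. ⊥bis P2·P3 via (12.81,22.7): [(0, 31.0197) (26.0005, 19.545) (37, 20.6588) (37, 41) (0, 41)]  |A|=638.5348
5. ⊥bis P2·P4 via (16.62,32.33): [(0, 36.0233) (37, 27.8011) (37, 41) (0, 41)]  |A|=336.2478
6. canonical 4-gon: [(0, 36.0233) (37, 27.8011) (37, 41) (0, 41)]
7. shoelace: 336.2478

Area of P2's cell: 336.2478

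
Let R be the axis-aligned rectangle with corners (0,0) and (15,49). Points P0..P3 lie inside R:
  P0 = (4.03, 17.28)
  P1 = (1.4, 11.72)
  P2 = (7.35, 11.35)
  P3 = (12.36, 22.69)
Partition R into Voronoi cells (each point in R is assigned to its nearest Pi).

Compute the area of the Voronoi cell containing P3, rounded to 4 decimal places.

Area of P3's cell: 406.6696

1. box [0,15]×[0,49]: [(0, 0) (15, 0) (15, 49) (0, 49)]
2. ⊥bis P3·P0 via (8.195,19.985): [(0, 32.6032) (15, 9.5071) (15, 49) (0, 49)]  |A|=419.1732
3. ⊥bis P3·P1 via (6.88,17.205): [(0, 32.6032) (15, 9.5071) (15, 49) (0, 49)]  |A|=419.1732
4. ⊥bis P3·P2 via (9.855,17.02): [(0, 32.6032) (10.2275, 16.8554) (15, 14.7469) (15, 49) (0, 49)]  |A|=406.6696
5. canonical 5-gon: [(0, 32.6032) (10.2275, 16.8554) (15, 14.7469) (15, 49) (0, 49)]
6. shoelace: 406.6696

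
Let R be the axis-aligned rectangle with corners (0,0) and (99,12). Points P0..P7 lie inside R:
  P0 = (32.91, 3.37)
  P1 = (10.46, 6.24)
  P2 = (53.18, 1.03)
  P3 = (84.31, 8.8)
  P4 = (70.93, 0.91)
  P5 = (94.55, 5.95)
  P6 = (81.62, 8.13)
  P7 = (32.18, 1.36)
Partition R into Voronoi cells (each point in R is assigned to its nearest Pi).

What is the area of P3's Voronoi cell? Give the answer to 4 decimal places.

Area of P3's cell: 65.6202

1. box [0,99]×[0,12]: [(0, 0) (99, 0) (99, 12) (0, 12)]
2. ⊥bis P3·P0 via (58.61,6.085): [(59.2528, 0) (99, 0) (99, 12) (57.9851, 12)]  |A|=484.5722
3. ⊥bis P3·P1 via (47.385,7.52): [(59.2528, 0) (99, 0) (99, 12) (57.9851, 12)]  |A|=484.5722
4. ⊥bis P3·P2 via (68.745,4.915): [(69.9718, 0) (99, 0) (99, 12) (66.9766, 12)]  |A|=366.3098
5. ⊥bis P3·P4 via (77.62,4.855): [(80.4829, 0) (99, 0) (99, 12) (73.4067, 12)]  |A|=264.6623
6. ⊥bis P3·P5 via (89.43,7.375): [(80.4829, 0) (87.3774, 0) (90.7172, 12) (73.4067, 12)]  |A|=145.23
7. ⊥bis P3·P6 via (82.965,8.465): [(85.0734, 0) (87.3774, 0) (90.7172, 12) (82.0845, 12)]  |A|=65.6202
8. ⊥bis P3·P7 via (58.245,5.08): [(85.0734, 0) (87.3774, 0) (90.7172, 12) (82.0845, 12)]  |A|=65.6202
9. canonical 4-gon: [(85.0734, 0) (87.3774, 0) (90.7172, 12) (82.0845, 12)]
10. shoelace: 65.6202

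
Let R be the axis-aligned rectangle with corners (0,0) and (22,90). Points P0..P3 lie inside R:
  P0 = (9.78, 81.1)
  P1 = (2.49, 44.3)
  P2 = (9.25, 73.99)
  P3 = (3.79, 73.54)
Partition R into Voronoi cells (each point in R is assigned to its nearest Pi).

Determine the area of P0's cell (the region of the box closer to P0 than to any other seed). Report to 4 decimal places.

1. box [0,22]×[0,90]: [(0, 0) (22, 0) (22, 90) (0, 90)]
2. ⊥bis P0·P1 via (6.135,62.7): [(0, 63.9153) (22, 59.5572) (22, 90) (0, 90)]  |A|=621.8024
3. ⊥bis P0·P2 via (9.515,77.545): [(0, 78.2543) (22, 76.6143) (22, 90) (0, 90)]  |A|=276.4453
4. ⊥bis P0·P3 via (6.785,77.32): [(0, 82.6959) (6.188, 77.793) (22, 76.6143) (22, 90) (0, 90)]  |A|=262.7027
5. canonical 5-gon: [(0, 82.6959) (6.188, 77.793) (22, 76.6143) (22, 90) (0, 90)]
6. shoelace: 262.7027

Area of P0's cell: 262.7027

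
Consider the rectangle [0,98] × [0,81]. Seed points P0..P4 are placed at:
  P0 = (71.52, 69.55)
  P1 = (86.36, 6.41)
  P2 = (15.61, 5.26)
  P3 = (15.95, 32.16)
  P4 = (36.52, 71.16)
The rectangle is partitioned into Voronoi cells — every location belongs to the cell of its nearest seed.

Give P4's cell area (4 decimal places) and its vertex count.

1. box [0,98]×[0,81]: [(0, 0) (98, 0) (98, 81) (0, 81)]
2. ⊥bis P4·P0 via (54.02,70.355): [(0, 0) (50.7837, 0) (54.5097, 81) (0, 81)]  |A|=4264.3803
3. ⊥bis P4·P1 via (61.44,38.785): [(0, 0) (11.0522, 0) (52.2421, 31.7051) (54.5097, 81) (0, 81)]  |A|=3634.5348
4. ⊥bis P4·P2 via (26.065,38.21): [(0, 46.4804) (50.5852, 30.4298) (52.2421, 31.7051) (54.5097, 81) (0, 81)]  |A|=2290.7664
5. ⊥bis P4·P3 via (26.235,51.66): [(0, 65.4973) (52.5222, 37.7952) (54.5097, 81) (0, 81)]  |A|=1584.6596
6. canonical 4-gon: [(0, 65.4973) (52.5222, 37.7952) (54.5097, 81) (0, 81)]
7. shoelace: 1584.6596

Area of P4's cell: 1584.6596 (4 vertices)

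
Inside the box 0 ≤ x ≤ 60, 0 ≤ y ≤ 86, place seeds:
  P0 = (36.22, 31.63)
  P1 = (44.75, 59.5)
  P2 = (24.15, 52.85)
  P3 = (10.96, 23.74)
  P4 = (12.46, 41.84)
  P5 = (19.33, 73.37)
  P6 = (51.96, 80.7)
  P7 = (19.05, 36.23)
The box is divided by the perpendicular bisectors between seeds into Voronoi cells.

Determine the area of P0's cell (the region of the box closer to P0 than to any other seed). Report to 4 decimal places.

Area of P0's cell: 1383.5827

1. box [0,60]×[0,86]: [(0, 0) (60, 0) (60, 86) (0, 86)]
2. ⊥bis P0·P1 via (40.485,45.565): [(0, 57.956) (0, 0) (60, 0) (60, 39.5922)]  |A|=2926.4448
3. ⊥bis P0·P2 via (30.185,42.24): [(37.5889, 46.4514) (0, 25.0707) (0, 0) (60, 0) (60, 39.5922)]  |A|=2308.3828
4. ⊥bis P0·P3 via (23.59,27.685): [(37.5889, 46.4514) (20.7245, 36.8589) (32.2375, 0) (60, 0) (60, 39.5922)]  |A|=1454.4759
5. ⊥bis P0·P4 via (24.34,36.735): [(37.5889, 46.4514) (25.58, 39.6207) (22.2688, 31.915) (32.2375, 0) (60, 0) (60, 39.5922)]  |A|=1440.341
6. ⊥bis P0·P5 via (27.775,52.5): [(37.5889, 46.4514) (25.58, 39.6207) (22.2688, 31.915) (32.2375, 0) (60, 0) (60, 39.5922)]  |A|=1440.341
7. ⊥bis P0·P6 via (44.09,56.165): [(37.5889, 46.4514) (25.58, 39.6207) (22.2688, 31.915) (32.2375, 0) (60, 0) (60, 39.5922)]  |A|=1440.341
8. ⊥bis P0·P7 via (27.635,33.93): [(37.5889, 46.4514) (29.8031, 42.0228) (24.8668, 23.5973) (32.2375, 0) (60, 0) (60, 39.5922)]  |A|=1383.5827
9. canonical 6-gon: [(37.5889, 46.4514) (29.8031, 42.0228) (24.8668, 23.5973) (32.2375, 0) (60, 0) (60, 39.5922)]
10. shoelace: 1383.5827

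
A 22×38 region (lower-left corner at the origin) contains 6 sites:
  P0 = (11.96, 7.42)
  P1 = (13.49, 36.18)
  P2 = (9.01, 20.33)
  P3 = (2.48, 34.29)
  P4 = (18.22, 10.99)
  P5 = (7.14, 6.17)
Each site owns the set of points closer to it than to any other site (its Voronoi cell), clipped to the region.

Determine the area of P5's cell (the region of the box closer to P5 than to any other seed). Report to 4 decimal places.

1. box [0,22]×[0,38]: [(0, 0) (22, 0) (22, 38) (0, 38)]
2. ⊥bis P5·P0 via (9.55,6.795): [(0, 0) (11.3122, 0) (1.4574, 38) (0, 38)]  |A|=242.6225
3. ⊥bis P5·P1 via (10.315,21.175): [(0, 23.3576) (0, 0) (11.3122, 0) (5.5598, 22.1812)]  |A|=190.3908
4. ⊥bis P5·P2 via (8.075,13.25): [(0, 14.3164) (0, 0) (11.3122, 0) (7.8689, 13.2772)]  |A|=131.4245
5. ⊥bis P5·P3 via (4.81,20.23): [(0, 14.3164) (0, 0) (11.3122, 0) (7.8689, 13.2772)]  |A|=131.4245
6. ⊥bis P5·P4 via (12.68,8.58): [(0, 14.3164) (0, 0) (11.3122, 0) (7.8689, 13.2772)]  |A|=131.4245
7. canonical 4-gon: [(0, 14.3164) (0, 0) (11.3122, 0) (7.8689, 13.2772)]
8. shoelace: 131.4245

Area of P5's cell: 131.4245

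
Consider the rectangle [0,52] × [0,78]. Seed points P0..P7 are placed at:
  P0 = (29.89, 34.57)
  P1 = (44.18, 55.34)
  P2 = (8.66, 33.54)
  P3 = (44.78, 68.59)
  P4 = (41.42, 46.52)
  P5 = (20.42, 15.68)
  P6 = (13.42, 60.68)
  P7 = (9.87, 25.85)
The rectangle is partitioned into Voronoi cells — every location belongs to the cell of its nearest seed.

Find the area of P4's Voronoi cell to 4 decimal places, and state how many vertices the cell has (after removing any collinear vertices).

1. box [0,52]×[0,78]: [(0, 0) (52, 0) (52, 78) (0, 78)]
2. ⊥bis P4·P0 via (35.655,40.545): [(0, 74.9469) (52, 24.7745) (52, 78) (0, 78)]  |A|=1463.2456
3. ⊥bis P4·P1 via (42.8,50.93): [(16.2957, 59.2238) (52, 24.7745) (52, 48.0511)]  |A|=415.5372
4. ⊥bis P4·P2 via (25.04,40.03): [(17.5964, 58.8169) (18.1402, 57.4442) (52, 24.7745) (52, 48.0511)]  |A|=414.7552
5. ⊥bis P4·P3 via (43.1,57.555): [(17.5964, 58.8169) (18.1402, 57.4442) (52, 24.7745) (52, 48.0511)]  |A|=414.7552
6. ⊥bis P4·P5 via (30.92,31.1): [(17.5964, 58.8169) (18.1402, 57.4442) (52, 24.7745) (52, 48.0511)]  |A|=414.7552
7. ⊥bis P4·P6 via (27.42,53.6): [(28.3556, 55.45) (25.6834, 50.1661) (52, 24.7745) (52, 48.0511)]  |A|=378.6335
8. ⊥bis P4·P7 via (25.645,36.185): [(28.3556, 55.45) (25.6834, 50.1661) (52, 24.7745) (52, 48.0511)]  |A|=378.6335
9. canonical 4-gon: [(28.3556, 55.45) (25.6834, 50.1661) (52, 24.7745) (52, 48.0511)]
10. shoelace: 378.6335

Area of P4's cell: 378.6335 (4 vertices)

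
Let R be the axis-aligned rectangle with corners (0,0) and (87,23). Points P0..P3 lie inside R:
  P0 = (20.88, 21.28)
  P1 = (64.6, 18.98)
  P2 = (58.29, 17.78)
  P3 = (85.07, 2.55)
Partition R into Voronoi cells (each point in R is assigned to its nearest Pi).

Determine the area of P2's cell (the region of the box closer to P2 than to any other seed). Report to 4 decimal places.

1. box [0,87]×[0,23]: [(0, 0) (87, 0) (87, 23) (0, 23)]
2. ⊥bis P2·P0 via (39.585,19.53): [(37.7578, 0) (87, 0) (87, 23) (39.9096, 23)]  |A|=1107.8242
3. ⊥bis P2·P1 via (61.445,18.38): [(37.7578, 0) (64.9404, 0) (60.5664, 23) (39.9096, 23)]  |A|=550.1524
4. ⊥bis P2·P3 via (71.68,10.165): [(37.7578, 0) (64.9404, 0) (60.5664, 23) (39.9096, 23)]  |A|=550.1524
5. canonical 4-gon: [(37.7578, 0) (64.9404, 0) (60.5664, 23) (39.9096, 23)]
6. shoelace: 550.1524

Area of P2's cell: 550.1524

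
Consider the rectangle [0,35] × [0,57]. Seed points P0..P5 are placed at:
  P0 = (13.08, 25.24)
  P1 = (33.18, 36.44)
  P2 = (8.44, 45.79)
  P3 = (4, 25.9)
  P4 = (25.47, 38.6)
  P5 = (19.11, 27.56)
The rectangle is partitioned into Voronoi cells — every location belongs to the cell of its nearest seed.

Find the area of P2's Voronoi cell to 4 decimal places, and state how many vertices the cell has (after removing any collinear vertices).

1. box [0,35]×[0,57]: [(0, 0) (35, 0) (35, 57) (0, 57)]
2. ⊥bis P2·P0 via (10.76,35.515): [(0, 33.0855) (35, 40.9882) (35, 57) (0, 57)]  |A|=698.711
3. ⊥bis P2·P1 via (20.81,41.115): [(0, 33.0855) (19.4337, 37.4735) (26.8134, 57) (0, 57)]  |A|=494.1611
4. ⊥bis P2·P3 via (6.22,35.845): [(0, 37.2335) (9.2379, 35.1713) (19.4337, 37.4735) (26.8134, 57) (0, 57)]  |A|=475.0018
5. ⊥bis P2·P4 via (16.955,42.195): [(0, 37.2335) (9.2379, 35.1713) (14.4903, 36.3573) (23.2056, 57) (0, 57)]  |A|=393.6188
6. ⊥bis P2·P5 via (13.775,36.675): [(0, 37.2335) (9.2379, 35.1713) (12.442, 35.8948) (14.9033, 37.3354) (23.2056, 57) (0, 57)]  |A|=392.7126
7. canonical 6-gon: [(0, 37.2335) (9.2379, 35.1713) (12.442, 35.8948) (14.9033, 37.3354) (23.2056, 57) (0, 57)]
8. shoelace: 392.7126

Area of P2's cell: 392.7126 (6 vertices)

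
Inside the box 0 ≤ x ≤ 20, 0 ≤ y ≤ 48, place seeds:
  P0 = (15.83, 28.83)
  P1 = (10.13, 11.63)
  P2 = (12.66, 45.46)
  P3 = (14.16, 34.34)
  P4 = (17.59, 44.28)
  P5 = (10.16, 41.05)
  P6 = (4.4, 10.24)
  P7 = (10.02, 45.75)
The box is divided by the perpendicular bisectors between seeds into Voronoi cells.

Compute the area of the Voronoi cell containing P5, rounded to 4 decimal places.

1. box [0,20]×[0,48]: [(0, 0) (20, 0) (20, 48) (0, 48)]
2. ⊥bis P5·P0 via (12.995,34.94): [(0, 28.9104) (20, 38.1903) (20, 48) (0, 48)]  |A|=288.9932
3. ⊥bis P5·P1 via (10.145,26.34): [(0, 28.9104) (20, 38.1903) (20, 48) (0, 48)]  |A|=288.9932
4. ⊥bis P5·P2 via (11.41,43.255): [(0, 28.9104) (20, 38.1903) (20, 38.3854) (3.0398, 48) (0, 48)]  |A|=207.4604
5. ⊥bis P5·P3 via (12.16,37.695): [(0, 30.4461) (16.5751, 40.3269) (3.0398, 48) (0, 48)]  |A|=157.1409
6. ⊥bis P5·P4 via (13.875,42.665): [(0, 30.4461) (15.2379, 39.5298) (14.3408, 41.5936) (3.0398, 48) (0, 48)]  |A|=155.4036
7. ⊥bis P5·P6 via (7.28,25.645): [(0, 30.4461) (15.2379, 39.5298) (14.3408, 41.5936) (3.0398, 48) (0, 48)]  |A|=155.4036
8. ⊥bis P5·P7 via (10.09,43.4): [(0, 43.0994) (0, 30.4461) (15.2379, 39.5298) (14.3408, 41.5936) (11.1011, 43.4301)]  |A|=121.257
9. canonical 5-gon: [(0, 43.0994) (0, 30.4461) (15.2379, 39.5298) (14.3408, 41.5936) (11.1011, 43.4301)]
10. shoelace: 121.257

Area of P5's cell: 121.2570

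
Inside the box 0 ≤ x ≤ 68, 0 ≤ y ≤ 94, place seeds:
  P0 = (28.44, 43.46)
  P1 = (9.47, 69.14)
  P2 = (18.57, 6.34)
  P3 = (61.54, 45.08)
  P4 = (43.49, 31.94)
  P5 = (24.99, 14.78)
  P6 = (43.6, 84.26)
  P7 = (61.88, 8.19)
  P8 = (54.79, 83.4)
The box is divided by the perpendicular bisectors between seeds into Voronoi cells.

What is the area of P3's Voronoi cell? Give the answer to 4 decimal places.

Area of P3's cell: 684.1515

1. box [0,68]×[0,94]: [(0, 0) (68, 0) (68, 94) (0, 94)]
2. ⊥bis P3·P0 via (44.99,44.27): [(47.1567, 0) (68, 0) (68, 94) (42.5561, 94)]  |A|=2175.4996
3. ⊥bis P3·P1 via (35.505,57.11): [(43.5133, 74.4414) (47.1567, 0) (68, 0) (68, 94) (52.5508, 94)]  |A|=2077.7587
4. ⊥bis P3·P2 via (40.055,25.71): [(43.5133, 74.4414) (46.2338, 18.8565) (63.2341, 0) (68, 0) (68, 94) (52.5508, 94)]  |A|=1926.1766
5. ⊥bis P3·P4 via (52.515,38.51): [(43.5133, 74.4414) (44.7499, 49.1767) (68, 17.2387) (68, 94) (52.5508, 94)]  |A|=1364.8539
6. ⊥bis P3·P5 via (43.265,29.93): [(43.5133, 74.4414) (44.7499, 49.1767) (68, 17.2387) (68, 94) (52.5508, 94)]  |A|=1364.8539
7. ⊥bis P3·P6 via (52.57,64.67): [(44.1796, 60.8281) (44.7499, 49.1767) (68, 17.2387) (68, 71.7352)]  |A|=775.4057
8. ⊥bis P3·P7 via (61.71,26.635): [(44.1796, 60.8281) (44.7499, 49.1767) (61.1634, 26.63) (68, 26.693) (68, 71.7352)]  |A|=743.0883
9. ⊥bis P3·P8 via (58.165,64.24): [(47.5457, 62.3694) (44.1796, 60.8281) (44.7499, 49.1767) (61.1634, 26.63) (68, 26.693) (68, 65.9724)]  |A|=684.1515
10. canonical 6-gon: [(47.5457, 62.3694) (44.1796, 60.8281) (44.7499, 49.1767) (61.1634, 26.63) (68, 26.693) (68, 65.9724)]
11. shoelace: 684.1515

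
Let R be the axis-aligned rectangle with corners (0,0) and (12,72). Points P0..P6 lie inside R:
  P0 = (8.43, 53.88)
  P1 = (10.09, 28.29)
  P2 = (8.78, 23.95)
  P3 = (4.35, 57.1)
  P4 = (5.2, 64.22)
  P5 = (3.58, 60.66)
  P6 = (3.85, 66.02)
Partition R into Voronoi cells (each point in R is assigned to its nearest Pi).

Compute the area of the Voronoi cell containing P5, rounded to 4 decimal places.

1. box [0,12]×[0,72]: [(0, 0) (12, 0) (12, 72) (0, 72)]
2. ⊥bis P5·P0 via (6.005,57.27): [(0, 52.9744) (12, 61.5585) (12, 72) (0, 72)]  |A|=176.8029
3. ⊥bis P5·P1 via (6.835,44.475): [(0, 52.9744) (12, 61.5585) (12, 72) (0, 72)]  |A|=176.8029
4. ⊥bis P5·P2 via (6.18,42.305): [(0, 52.9744) (12, 61.5585) (12, 72) (0, 72)]  |A|=176.8029
5. ⊥bis P5·P3 via (3.965,58.88): [(0, 58.0224) (10.1153, 60.2103) (12, 61.5585) (12, 72) (0, 72)]  |A|=151.2718
6. ⊥bis P5·P4 via (4.39,62.44): [(0, 64.4377) (0, 58.0224) (9.5558, 60.0893)]  |A|=30.6518
7. ⊥bis P5·P6 via (3.715,63.34): [(2.2501, 63.4138) (0, 63.5271) (0, 58.0224) (9.5558, 60.0893)]  |A|=29.6273
8. canonical 4-gon: [(2.2501, 63.4138) (0, 63.5271) (0, 58.0224) (9.5558, 60.0893)]
9. shoelace: 29.6273

Area of P5's cell: 29.6273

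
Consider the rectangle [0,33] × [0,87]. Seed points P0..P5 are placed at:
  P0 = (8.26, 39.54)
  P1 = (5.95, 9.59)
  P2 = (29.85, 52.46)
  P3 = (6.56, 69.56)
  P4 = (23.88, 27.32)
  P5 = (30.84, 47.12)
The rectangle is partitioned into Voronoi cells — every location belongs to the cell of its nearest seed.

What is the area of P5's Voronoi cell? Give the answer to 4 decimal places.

Area of P5's cell: 154.7749

1. box [0,33]×[0,87]: [(0, 0) (33, 0) (33, 87) (0, 87)]
2. ⊥bis P5·P0 via (19.55,43.33): [(33, 3.2639) (33, 87) (4.8902, 87)]  |A|=1176.903
3. ⊥bis P5·P1 via (18.395,28.355): [(26.3475, 23.0809) (33, 18.6689) (33, 87) (4.8902, 87)]  |A|=1125.6624
4. ⊥bis P5·P2 via (30.345,49.79): [(18.1409, 47.5274) (26.3475, 23.0809) (33, 18.6689) (33, 50.2822)]  |A|=298.0835
5. ⊥bis P5·P3 via (18.7,58.34): [(18.1409, 47.5274) (26.3475, 23.0809) (33, 18.6689) (33, 50.2822)]  |A|=298.0835
6. ⊥bis P5·P4 via (27.36,37.22): [(18.1409, 47.5274) (20.8306, 39.5152) (33, 35.2375) (33, 50.2822)]  |A|=154.7749
7. canonical 4-gon: [(18.1409, 47.5274) (20.8306, 39.5152) (33, 35.2375) (33, 50.2822)]
8. shoelace: 154.7749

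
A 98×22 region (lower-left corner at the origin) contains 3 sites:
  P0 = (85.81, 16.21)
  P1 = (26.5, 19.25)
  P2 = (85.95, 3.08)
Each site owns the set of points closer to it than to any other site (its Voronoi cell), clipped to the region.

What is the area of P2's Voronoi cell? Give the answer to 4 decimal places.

1. box [0,98]×[0,22]: [(0, 0) (98, 0) (98, 22) (0, 22)]
2. ⊥bis P2·P0 via (85.88,9.645): [(0, 8.7293) (0, 0) (98, 0) (98, 9.7742)]  |A|=906.6728
3. ⊥bis P2·P1 via (56.225,11.165): [(55.7241, 9.3235) (53.1882, 0) (98, 0) (98, 9.7742)]  |A|=415.5077
4. canonical 4-gon: [(55.7241, 9.3235) (53.1882, 0) (98, 0) (98, 9.7742)]
5. shoelace: 415.5077

Area of P2's cell: 415.5077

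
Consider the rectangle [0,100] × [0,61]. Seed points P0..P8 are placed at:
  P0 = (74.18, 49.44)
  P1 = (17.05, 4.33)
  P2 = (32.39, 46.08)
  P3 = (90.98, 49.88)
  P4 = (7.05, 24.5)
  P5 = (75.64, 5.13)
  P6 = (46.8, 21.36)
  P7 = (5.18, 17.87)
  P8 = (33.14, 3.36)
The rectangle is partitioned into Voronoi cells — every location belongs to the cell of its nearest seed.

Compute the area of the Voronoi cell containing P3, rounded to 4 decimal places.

1. box [0,100]×[0,61]: [(0, 0) (100, 0) (100, 61) (0, 61)]
2. ⊥bis P3·P0 via (82.58,49.66): [(83.8806, 0) (100, 0) (100, 61) (82.283, 61)]  |A|=1032.0096
3. ⊥bis P3·P1 via (54.015,27.105): [(83.8806, 0) (100, 0) (100, 61) (82.283, 61)]  |A|=1032.0096
4. ⊥bis P3·P2 via (61.685,47.98): [(83.8806, 0) (100, 0) (100, 61) (82.283, 61)]  |A|=1032.0096
5. ⊥bis P3·P4 via (49.015,37.19): [(83.8806, 0) (100, 0) (100, 61) (82.283, 61)]  |A|=1032.0096
6. ⊥bis P3·P5 via (83.31,27.505): [(83.1589, 27.5568) (100, 21.7838) (100, 61) (82.283, 61)]  |A|=626.4789
7. ⊥bis P3·P6 via (68.89,35.62): [(83.1589, 27.5568) (100, 21.7838) (100, 61) (82.283, 61)]  |A|=626.4789
8. ⊥bis P3·P7 via (48.08,33.875): [(83.1589, 27.5568) (100, 21.7838) (100, 61) (82.283, 61)]  |A|=626.4789
9. ⊥bis P3·P8 via (62.06,26.62): [(83.1589, 27.5568) (100, 21.7838) (100, 61) (82.283, 61)]  |A|=626.4789
10. canonical 4-gon: [(83.1589, 27.5568) (100, 21.7838) (100, 61) (82.283, 61)]
11. shoelace: 626.4789

Area of P3's cell: 626.4789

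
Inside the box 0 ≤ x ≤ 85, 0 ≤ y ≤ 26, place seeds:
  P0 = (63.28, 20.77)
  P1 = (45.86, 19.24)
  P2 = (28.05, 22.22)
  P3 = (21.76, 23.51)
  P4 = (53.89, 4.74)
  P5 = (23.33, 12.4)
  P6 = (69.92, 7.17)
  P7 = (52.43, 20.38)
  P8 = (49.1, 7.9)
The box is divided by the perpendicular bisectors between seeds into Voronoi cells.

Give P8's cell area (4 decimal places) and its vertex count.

Area of P8's cell: 203.1091 (5 vertices)

1. box [0,85]×[0,26]: [(0, 0) (85, 0) (85, 26) (0, 26)]
2. ⊥bis P8·P0 via (56.19,14.335): [(0, 0) (69.2007, 0) (45.6027, 26) (0, 26)]  |A|=1492.4434
3. ⊥bis P8·P1 via (47.48,13.57): [(0, 0.0043) (0, 0) (69.2007, 0) (54.9478, 15.7037)]  |A|=543.4695
4. ⊥bis P8·P2 via (38.575,15.06): [(35.1684, 10.0524) (28.3299, 0) (69.2007, 0) (54.9478, 15.7037)]  |A|=401.0023
5. ⊥bis P8·P3 via (35.43,15.705): [(35.1684, 10.0524) (28.3299, 0) (69.2007, 0) (54.9478, 15.7037)]  |A|=401.0023
6. ⊥bis P8·P4 via (51.495,6.32): [(35.1684, 10.0524) (28.3299, 0) (47.3256, 0) (56.5331, 13.9569) (54.9478, 15.7037)]  |A|=248.3482
7. ⊥bis P8·P5 via (36.215,10.15): [(36.252, 10.362) (34.4426, 0) (47.3256, 0) (56.5331, 13.9569) (54.9478, 15.7037)]  |A|=212.2905
8. ⊥bis P8·P6 via (59.51,7.535): [(36.252, 10.362) (34.4426, 0) (47.3256, 0) (56.5331, 13.9569) (54.9478, 15.7037)]  |A|=212.2905
9. ⊥bis P8·P7 via (50.765,14.14): [(50.098, 14.318) (36.252, 10.362) (34.4426, 0) (47.3256, 0) (55.7725, 12.8039)]  |A|=203.1091
10. canonical 5-gon: [(50.098, 14.318) (36.252, 10.362) (34.4426, 0) (47.3256, 0) (55.7725, 12.8039)]
11. shoelace: 203.1091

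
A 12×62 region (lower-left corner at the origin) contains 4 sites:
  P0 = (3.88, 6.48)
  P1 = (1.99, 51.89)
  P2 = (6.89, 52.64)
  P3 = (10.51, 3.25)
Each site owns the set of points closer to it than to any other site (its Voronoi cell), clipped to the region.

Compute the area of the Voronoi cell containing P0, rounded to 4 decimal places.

1. box [0,12]×[0,62]: [(0, 0) (12, 0) (12, 62) (0, 62)]
2. ⊥bis P0·P1 via (2.935,29.185): [(0, 29.0628) (0, 0) (12, 0) (12, 29.5623)]  |A|=351.7508
3. ⊥bis P0·P2 via (5.385,29.56): [(7.9408, 29.3933) (0, 29.0628) (0, 0) (12, 0) (12, 29.1286)]  |A|=350.8707
4. ⊥bis P0·P3 via (7.195,4.865): [(7.9408, 29.3933) (0, 29.0628) (0, 0) (4.8249, 0) (12, 14.7279) (12, 29.1286)]  |A|=298.0334
5. canonical 6-gon: [(7.9408, 29.3933) (0, 29.0628) (0, 0) (4.8249, 0) (12, 14.7279) (12, 29.1286)]
6. shoelace: 298.0334

Area of P0's cell: 298.0334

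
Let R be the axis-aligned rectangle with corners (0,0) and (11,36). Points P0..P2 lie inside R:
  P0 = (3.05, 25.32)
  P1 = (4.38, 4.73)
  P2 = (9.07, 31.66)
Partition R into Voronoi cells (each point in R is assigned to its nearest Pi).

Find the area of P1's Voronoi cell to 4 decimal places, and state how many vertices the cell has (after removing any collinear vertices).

Area of P1's cell: 166.5433 (4 vertices)

1. box [0,11]×[0,36]: [(0, 0) (11, 0) (11, 36) (0, 36)]
2. ⊥bis P1·P0 via (3.715,15.025): [(0, 14.785) (0, 0) (11, 0) (11, 15.4956)]  |A|=166.5433
3. ⊥bis P1·P2 via (6.725,18.195): [(0, 14.785) (0, 0) (11, 0) (11, 15.4956)]  |A|=166.5433
4. canonical 4-gon: [(0, 14.785) (0, 0) (11, 0) (11, 15.4956)]
5. shoelace: 166.5433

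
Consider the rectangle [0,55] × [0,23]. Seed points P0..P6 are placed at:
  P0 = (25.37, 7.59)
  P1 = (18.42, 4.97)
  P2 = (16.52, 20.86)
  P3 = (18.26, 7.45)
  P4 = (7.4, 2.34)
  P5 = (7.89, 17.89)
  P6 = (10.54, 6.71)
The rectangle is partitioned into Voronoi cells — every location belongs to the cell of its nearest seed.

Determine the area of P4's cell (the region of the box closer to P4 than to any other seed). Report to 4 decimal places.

1. box [0,55]×[0,23]: [(0, 0) (55, 0) (55, 23) (0, 23)]
2. ⊥bis P4·P0 via (16.385,4.965): [(0, 0) (17.8355, 0) (11.116, 23) (0, 23)]  |A|=332.9429
3. ⊥bis P4·P1 via (12.91,3.655): [(0, 0) (13.7823, 0) (8.2932, 23) (0, 23)]  |A|=253.8679
4. ⊥bis P4·P2 via (11.96,11.6): [(0, 17.4896) (0, 0) (13.7823, 0) (10.8879, 12.128)]  |A|=178.7877
5. ⊥bis P4·P3 via (12.83,4.895): [(8.986, 13.0645) (0, 17.4896) (0, 0) (13.7823, 0) (12.3918, 5.8262)]  |A|=173.4993
6. ⊥bis P4·P5 via (7.645,10.115): [(10.4149, 10.0277) (0, 10.3559) (0, 0) (13.7823, 0) (12.3918, 5.8262)]  |A|=125.8683
7. ⊥bis P4·P6 via (8.97,4.525): [(0.8942, 10.3277) (0, 10.3559) (0, 0) (13.7823, 0) (13.4749, 1.2881)]  |A|=82.5132
8. canonical 5-gon: [(0.8942, 10.3277) (0, 10.3559) (0, 0) (13.7823, 0) (13.4749, 1.2881)]
9. shoelace: 82.5132

Area of P4's cell: 82.5132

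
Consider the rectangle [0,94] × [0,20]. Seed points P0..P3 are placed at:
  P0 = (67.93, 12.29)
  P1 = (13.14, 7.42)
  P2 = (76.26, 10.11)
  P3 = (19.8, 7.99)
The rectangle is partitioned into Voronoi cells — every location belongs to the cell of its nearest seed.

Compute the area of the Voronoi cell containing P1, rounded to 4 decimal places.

1. box [0,94]×[0,20]: [(0, 0) (94, 0) (94, 20) (0, 20)]
2. ⊥bis P1·P0 via (40.535,9.855): [(0, 0) (41.411, 0) (39.6333, 20) (0, 20)]  |A|=810.4422
3. ⊥bis P1·P2 via (44.7,8.765): [(0, 0) (41.411, 0) (39.6333, 20) (0, 20)]  |A|=810.4422
4. ⊥bis P1·P3 via (16.47,7.705): [(0, 0) (17.1294, 0) (15.4177, 20) (0, 20)]  |A|=325.4716
5. canonical 4-gon: [(0, 0) (17.1294, 0) (15.4177, 20) (0, 20)]
6. shoelace: 325.4716

Area of P1's cell: 325.4716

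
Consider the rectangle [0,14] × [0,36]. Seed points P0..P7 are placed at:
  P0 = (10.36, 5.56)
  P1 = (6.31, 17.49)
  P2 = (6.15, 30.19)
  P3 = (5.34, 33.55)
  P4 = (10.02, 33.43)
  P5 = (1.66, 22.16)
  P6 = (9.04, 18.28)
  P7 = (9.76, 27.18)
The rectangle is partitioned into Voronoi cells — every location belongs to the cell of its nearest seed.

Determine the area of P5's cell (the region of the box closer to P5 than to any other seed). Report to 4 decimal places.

Area of P5's cell: 47.7109

1. box [0,14]×[0,36]: [(0, 0) (14, 0) (14, 36) (0, 36)]
2. ⊥bis P5·P0 via (6.01,13.86): [(0, 10.7102) (14, 18.0475) (14, 36) (0, 36)]  |A|=302.696
3. ⊥bis P5·P1 via (3.985,19.825): [(0, 15.8571) (14, 29.7971) (14, 36) (0, 36)]  |A|=184.4208
4. ⊥bis P5·P2 via (3.905,26.175): [(0, 28.3585) (0, 15.8571) (8.0402, 23.8628)]  |A|=50.2568
5. ⊥bis P5·P3 via (3.5,27.855): [(0, 28.3585) (0, 15.8571) (8.0402, 23.8628)]  |A|=50.2568
6. ⊥bis P5·P4 via (5.84,27.795): [(0, 28.3585) (0, 15.8571) (8.0402, 23.8628)]  |A|=50.2568
7. ⊥bis P5·P6 via (5.35,20.22): [(7.4413, 24.1977) (0, 28.3585) (0, 15.8571) (6.4138, 22.2434)]  |A|=49.4995
8. ⊥bis P5·P7 via (5.71,24.67): [(6.781, 22.9419) (5.2398, 25.4286) (0, 28.3585) (0, 15.8571) (6.4138, 22.2434)]  |A|=47.7109
9. canonical 5-gon: [(6.781, 22.9419) (5.2398, 25.4286) (0, 28.3585) (0, 15.8571) (6.4138, 22.2434)]
10. shoelace: 47.7109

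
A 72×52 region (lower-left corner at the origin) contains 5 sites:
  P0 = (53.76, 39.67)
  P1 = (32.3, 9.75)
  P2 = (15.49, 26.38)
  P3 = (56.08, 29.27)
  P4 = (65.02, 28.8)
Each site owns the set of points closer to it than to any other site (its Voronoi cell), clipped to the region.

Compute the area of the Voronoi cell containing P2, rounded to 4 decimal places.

1. box [0,72]×[0,52]: [(0, 0) (72, 0) (72, 52) (0, 52)]
2. ⊥bis P2·P0 via (34.625,33.025): [(0, 0) (46.0936, 0) (28.0356, 52) (0, 52)]  |A|=1927.3575
3. ⊥bis P2·P1 via (23.895,18.065): [(0, 0) (6.0234, 0) (35.6824, 29.98) (28.0356, 52) (0, 52)]  |A|=1326.7059
4. ⊥bis P2·P3 via (35.785,27.825): [(0, 0) (6.0234, 0) (35.635, 29.932) (35.6184, 30.1643) (28.0356, 52) (0, 52)]  |A|=1326.7
5. ⊥bis P2·P4 via (40.255,27.59): [(0, 0) (6.0234, 0) (35.635, 29.932) (35.6184, 30.1643) (28.0356, 52) (0, 52)]  |A|=1326.7
6. canonical 6-gon: [(0, 0) (6.0234, 0) (35.635, 29.932) (35.6184, 30.1643) (28.0356, 52) (0, 52)]
7. shoelace: 1326.7

Area of P2's cell: 1326.7000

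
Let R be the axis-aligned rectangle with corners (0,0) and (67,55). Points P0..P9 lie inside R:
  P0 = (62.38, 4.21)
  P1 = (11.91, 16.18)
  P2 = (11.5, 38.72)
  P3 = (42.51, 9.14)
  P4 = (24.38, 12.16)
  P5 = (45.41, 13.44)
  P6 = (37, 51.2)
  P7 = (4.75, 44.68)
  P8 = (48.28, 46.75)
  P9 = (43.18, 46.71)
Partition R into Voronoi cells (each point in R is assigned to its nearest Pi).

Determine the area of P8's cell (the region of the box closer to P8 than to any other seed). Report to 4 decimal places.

Area of P8's cell: 545.1982

1. box [0,67]×[0,55]: [(0, 0) (67, 0) (67, 55) (0, 55)]
2. ⊥bis P8·P0 via (55.33,25.48): [(0, 7.1407) (67, 29.3481) (67, 55) (0, 55)]  |A|=2462.6261
3. ⊥bis P8·P1 via (30.095,31.465): [(39.5279, 20.2424) (67, 29.3481) (67, 55) (10.3132, 55)]  |A|=1337.5059
4. ⊥bis P8·P2 via (29.89,42.735): [(33.142, 27.8399) (39.5279, 20.2424) (67, 29.3481) (67, 55) (27.2122, 55)]  |A|=1108.0161
5. ⊥bis P8·P3 via (45.395,27.945): [(32.6936, 29.8936) (57.2703, 26.1231) (67, 29.3481) (67, 55) (27.2122, 55)]  |A|=997.4484
6. ⊥bis P8·P4 via (36.33,29.455): [(32.1604, 32.336) (36.5519, 29.3017) (57.2703, 26.1231) (67, 29.3481) (67, 55) (27.2122, 55)]  |A|=992.8944
7. ⊥bis P8·P5 via (46.845,30.095): [(32.1604, 32.336) (33.7738, 31.2212) (64.6303, 28.5626) (67, 29.3481) (67, 55) (27.2122, 55)]  |A|=930.004
8. ⊥bis P8·P6 via (42.64,48.975): [(35.5749, 31.066) (64.6303, 28.5626) (67, 29.3481) (67, 55) (45.0169, 55)]  |A|=680.5065
9. ⊥bis P8·P7 via (26.515,45.715): [(35.5749, 31.066) (64.6303, 28.5626) (67, 29.3481) (67, 55) (45.0169, 55)]  |A|=680.5065
10. ⊥bis P8·P9 via (45.73,46.73): [(45.8598, 30.1799) (64.6303, 28.5626) (67, 29.3481) (67, 55) (45.6651, 55)]  |A|=545.1982
11. canonical 5-gon: [(45.8598, 30.1799) (64.6303, 28.5626) (67, 29.3481) (67, 55) (45.6651, 55)]
12. shoelace: 545.1982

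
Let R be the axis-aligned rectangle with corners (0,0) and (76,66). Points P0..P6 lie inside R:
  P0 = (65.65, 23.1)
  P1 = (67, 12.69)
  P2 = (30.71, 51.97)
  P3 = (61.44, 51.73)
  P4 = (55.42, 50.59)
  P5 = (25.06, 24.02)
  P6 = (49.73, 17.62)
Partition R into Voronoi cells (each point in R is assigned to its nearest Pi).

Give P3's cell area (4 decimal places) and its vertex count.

1. box [0,76]×[0,66]: [(0, 0) (76, 0) (76, 66) (0, 66)]
2. ⊥bis P3·P0 via (63.545,37.415): [(0, 28.0708) (76, 39.2465) (76, 66) (0, 66)]  |A|=2457.943
3. ⊥bis P3·P1 via (64.22,32.21): [(0, 28.0708) (76, 39.2465) (76, 66) (0, 66)]  |A|=2457.943
4. ⊥bis P3·P2 via (46.075,51.85): [(45.942, 34.8265) (76, 39.2465) (76, 66) (46.1855, 66)]  |A|=866.7887
5. ⊥bis P3·P4 via (58.43,51.16): [(61.1009, 37.0556) (76, 39.2465) (76, 66) (55.6198, 66)]  |A|=494.2479
6. ⊥bis P3·P5 via (43.25,37.875): [(61.1009, 37.0556) (76, 39.2465) (76, 66) (55.6198, 66)]  |A|=494.2479
7. ⊥bis P3·P6 via (55.585,34.675): [(61.1009, 37.0556) (76, 39.2465) (76, 66) (55.6198, 66)]  |A|=494.2479
8. canonical 4-gon: [(61.1009, 37.0556) (76, 39.2465) (76, 66) (55.6198, 66)]
9. shoelace: 494.2479

Area of P3's cell: 494.2479 (4 vertices)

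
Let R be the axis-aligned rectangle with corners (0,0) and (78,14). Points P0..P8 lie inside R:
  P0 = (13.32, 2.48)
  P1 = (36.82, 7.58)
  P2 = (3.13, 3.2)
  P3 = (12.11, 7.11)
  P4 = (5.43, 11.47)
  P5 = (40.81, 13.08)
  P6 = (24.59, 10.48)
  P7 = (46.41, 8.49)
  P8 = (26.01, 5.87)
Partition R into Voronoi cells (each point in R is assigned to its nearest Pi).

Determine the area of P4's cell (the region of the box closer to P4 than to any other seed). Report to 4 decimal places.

1. box [0,78]×[0,14]: [(0, 0) (78, 0) (78, 14) (0, 14)]
2. ⊥bis P4·P0 via (9.375,6.975): [(0, 0) (1.4276, 0) (17.3794, 14) (0, 14)]  |A|=131.6488
3. ⊥bis P4·P1 via (21.125,9.525): [(0, 0) (1.4276, 0) (17.3794, 14) (0, 14)]  |A|=131.6488
4. ⊥bis P4·P2 via (4.28,7.335): [(0, 8.5253) (8.4605, 6.1724) (17.3794, 14) (0, 14)]  |A|=91.179
5. ⊥bis P4·P3 via (8.77,9.29): [(0, 8.5253) (7.0002, 6.5785) (11.8442, 14) (0, 14)]  |A|=63.1129
6. ⊥bis P4·P5 via (23.12,12.275): [(0, 8.5253) (7.0002, 6.5785) (11.8442, 14) (0, 14)]  |A|=63.1129
7. ⊥bis P4·P6 via (15.01,10.975): [(0, 8.5253) (7.0002, 6.5785) (11.8442, 14) (0, 14)]  |A|=63.1129
8. ⊥bis P4·P7 via (25.92,9.98): [(0, 8.5253) (7.0002, 6.5785) (11.8442, 14) (0, 14)]  |A|=63.1129
9. ⊥bis P4·P8 via (15.72,8.67): [(0, 8.5253) (7.0002, 6.5785) (11.8442, 14) (0, 14)]  |A|=63.1129
10. canonical 4-gon: [(0, 8.5253) (7.0002, 6.5785) (11.8442, 14) (0, 14)]
11. shoelace: 63.1129

Area of P4's cell: 63.1129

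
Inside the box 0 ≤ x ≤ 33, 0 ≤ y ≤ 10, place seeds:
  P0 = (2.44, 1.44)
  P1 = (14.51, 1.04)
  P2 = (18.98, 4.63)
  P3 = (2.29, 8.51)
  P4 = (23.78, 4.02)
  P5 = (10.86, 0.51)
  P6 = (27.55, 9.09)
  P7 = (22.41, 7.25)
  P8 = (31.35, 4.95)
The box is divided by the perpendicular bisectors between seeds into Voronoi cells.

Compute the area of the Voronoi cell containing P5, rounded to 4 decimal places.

Area of P5's cell: 39.8420

1. box [0,33]×[0,10]: [(0, 0) (33, 0) (33, 10) (0, 10)]
2. ⊥bis P5·P0 via (6.65,0.975): [(6.5423, 0) (33, 0) (33, 10) (7.6468, 10)]  |A|=259.0543
3. ⊥bis P5·P1 via (12.685,0.775): [(6.5423, 0) (12.7975, 0) (11.3455, 10) (7.6468, 10)]  |A|=49.7694
4. ⊥bis P5·P2 via (14.92,2.57): [(6.5423, 0) (12.7975, 0) (11.4238, 9.4605) (11.1501, 10) (7.6468, 10)]  |A|=49.7167
5. ⊥bis P5·P3 via (6.575,4.51): [(7.1029, 5.0755) (6.5423, 0) (12.7975, 0) (11.4238, 9.4605) (11.3437, 9.6185)]  |A|=39.842
6. ⊥bis P5·P4 via (17.32,2.265): [(7.1029, 5.0755) (6.5423, 0) (12.7975, 0) (11.4238, 9.4605) (11.3437, 9.6185)]  |A|=39.842
7. ⊥bis P5·P6 via (19.205,4.8): [(7.1029, 5.0755) (6.5423, 0) (12.7975, 0) (11.4238, 9.4605) (11.3437, 9.6185)]  |A|=39.842
8. ⊥bis P5·P7 via (16.635,3.88): [(7.1029, 5.0755) (6.5423, 0) (12.7975, 0) (11.4238, 9.4605) (11.3437, 9.6185)]  |A|=39.842
9. ⊥bis P5·P8 via (21.105,2.73): [(7.1029, 5.0755) (6.5423, 0) (12.7975, 0) (11.4238, 9.4605) (11.3437, 9.6185)]  |A|=39.842
10. canonical 5-gon: [(7.1029, 5.0755) (6.5423, 0) (12.7975, 0) (11.4238, 9.4605) (11.3437, 9.6185)]
11. shoelace: 39.842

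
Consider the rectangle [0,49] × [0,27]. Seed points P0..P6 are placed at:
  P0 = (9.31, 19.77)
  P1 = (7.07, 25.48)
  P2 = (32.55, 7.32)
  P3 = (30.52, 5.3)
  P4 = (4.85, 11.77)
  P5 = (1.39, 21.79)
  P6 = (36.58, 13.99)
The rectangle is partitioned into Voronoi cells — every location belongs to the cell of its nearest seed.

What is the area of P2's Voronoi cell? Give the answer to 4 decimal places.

Area of P2's cell: 145.3143

1. box [0,49]×[0,27]: [(0, 0) (49, 0) (49, 27) (0, 27)]
2. ⊥bis P2·P0 via (20.93,13.545): [(13.6738, 0) (49, 0) (49, 27) (28.138, 27)]  |A|=758.5409
3. ⊥bis P2·P1 via (19.81,16.4): [(13.6738, 0) (49, 0) (49, 27) (28.138, 27)]  |A|=758.5409
4. ⊥bis P2·P3 via (31.535,6.31): [(22.1218, 15.7698) (37.8139, 0) (49, 0) (49, 27) (28.138, 27)]  |A|=568.1985
5. ⊥bis P2·P4 via (18.7,9.545): [(22.1218, 15.7698) (37.8139, 0) (49, 0) (49, 27) (28.138, 27)]  |A|=568.1985
6. ⊥bis P2·P5 via (16.97,14.555): [(22.1218, 15.7698) (37.8139, 0) (49, 0) (49, 27) (28.138, 27)]  |A|=568.1985
7. ⊥bis P2·P6 via (34.565,10.655): [(23.0945, 17.5854) (22.1218, 15.7698) (37.8139, 0) (49, 0) (49, 1.9334)]  |A|=145.3143
8. canonical 5-gon: [(23.0945, 17.5854) (22.1218, 15.7698) (37.8139, 0) (49, 0) (49, 1.9334)]
9. shoelace: 145.3143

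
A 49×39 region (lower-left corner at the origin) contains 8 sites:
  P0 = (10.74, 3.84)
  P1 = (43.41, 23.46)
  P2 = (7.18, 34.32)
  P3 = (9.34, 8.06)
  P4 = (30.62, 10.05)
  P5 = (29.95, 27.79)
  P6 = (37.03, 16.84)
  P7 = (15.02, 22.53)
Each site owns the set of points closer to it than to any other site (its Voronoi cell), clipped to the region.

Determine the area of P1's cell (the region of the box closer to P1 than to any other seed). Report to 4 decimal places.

1. box [0,49]×[0,39]: [(0, 0) (49, 0) (49, 39) (0, 39)]
2. ⊥bis P1·P0 via (27.075,13.65): [(35.2725, 0) (49, 0) (49, 39) (11.851, 39)]  |A|=992.0907
3. ⊥bis P1·P2 via (25.295,28.89): [(22.8404, 20.7012) (35.2725, 0) (49, 0) (49, 39) (28.3255, 39)]  |A|=841.3593
4. ⊥bis P1·P3 via (26.375,15.76): [(23.3592, 22.432) (28.1009, 11.9418) (35.2725, 0) (49, 0) (49, 39) (28.3255, 39)]  |A|=834.5348
5. ⊥bis P1·P4 via (37.015,16.755): [(25.0719, 28.1459) (49, 5.3241) (49, 39) (28.3255, 39)]  |A|=515.101
6. ⊥bis P1·P5 via (36.68,25.625): [(34.5752, 19.082) (49, 5.3241) (49, 39) (40.9827, 39)]  |A|=322.7291
7. ⊥bis P1·P6 via (40.22,20.15): [(36.1733, 24.05) (49, 11.6883) (49, 39) (40.9827, 39)]  |A|=235.0889
8. ⊥bis P1·P7 via (29.215,22.995): [(36.1733, 24.05) (49, 11.6883) (49, 39) (40.9827, 39)]  |A|=235.0889
9. canonical 4-gon: [(36.1733, 24.05) (49, 11.6883) (49, 39) (40.9827, 39)]
10. shoelace: 235.0889

Area of P1's cell: 235.0889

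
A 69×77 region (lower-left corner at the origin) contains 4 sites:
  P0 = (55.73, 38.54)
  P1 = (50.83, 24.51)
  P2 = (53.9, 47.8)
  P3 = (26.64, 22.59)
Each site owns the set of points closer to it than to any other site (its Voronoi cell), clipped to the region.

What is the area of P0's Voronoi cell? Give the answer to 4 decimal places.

1. box [0,69]×[0,77]: [(0, 0) (69, 0) (69, 77) (0, 77)]
2. ⊥bis P0·P1 via (53.28,31.525): [(0, 50.1331) (69, 26.0348) (69, 77) (0, 77)]  |A|=2685.2078
3. ⊥bis P0·P2 via (54.815,43.17): [(32.541, 38.7681) (69, 26.0348) (69, 45.9733)]  |A|=363.4693
4. ⊥bis P0·P3 via (41.185,30.565): [(36.2819, 39.5074) (37.6693, 36.9771) (69, 26.0348) (69, 45.9733)]  |A|=358.2237
5. canonical 4-gon: [(36.2819, 39.5074) (37.6693, 36.9771) (69, 26.0348) (69, 45.9733)]
6. shoelace: 358.2237

Area of P0's cell: 358.2237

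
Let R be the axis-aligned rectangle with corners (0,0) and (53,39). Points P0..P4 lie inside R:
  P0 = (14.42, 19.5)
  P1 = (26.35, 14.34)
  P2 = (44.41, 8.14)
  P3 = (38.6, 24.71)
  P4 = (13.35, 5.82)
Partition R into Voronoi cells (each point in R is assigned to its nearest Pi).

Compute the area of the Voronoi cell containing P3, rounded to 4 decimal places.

1. box [0,53]×[0,39]: [(0, 0) (53, 0) (53, 39) (0, 39)]
2. ⊥bis P3·P0 via (26.51,22.105): [(31.2729, 0) (53, 0) (53, 39) (22.8697, 39)]  |A|=1011.2196
3. ⊥bis P3·P1 via (32.475,19.525): [(25.219, 28.0964) (49.0035, 0) (53, 0) (53, 39) (22.8697, 39)]  |A|=762.1365
4. ⊥bis P3·P2 via (41.505,16.425): [(25.219, 28.0964) (36.5654, 14.693) (53, 20.4555) (53, 39) (22.8697, 39)]  |A|=564.6872
5. ⊥bis P3·P4 via (25.975,15.265): [(25.219, 28.0964) (36.5654, 14.693) (53, 20.4555) (53, 39) (22.8697, 39)]  |A|=564.6872
6. canonical 5-gon: [(25.219, 28.0964) (36.5654, 14.693) (53, 20.4555) (53, 39) (22.8697, 39)]
7. shoelace: 564.6872

Area of P3's cell: 564.6872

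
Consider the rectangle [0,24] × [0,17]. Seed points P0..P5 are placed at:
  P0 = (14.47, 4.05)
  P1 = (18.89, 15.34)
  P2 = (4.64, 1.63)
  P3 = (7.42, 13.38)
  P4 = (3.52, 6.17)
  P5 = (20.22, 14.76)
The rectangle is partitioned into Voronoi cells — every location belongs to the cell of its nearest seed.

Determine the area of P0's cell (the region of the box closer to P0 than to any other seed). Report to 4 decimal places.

Area of P0's cell: 126.3862

1. box [0,24]×[0,17]: [(0, 0) (24, 0) (24, 17) (0, 17)]
2. ⊥bis P0·P1 via (16.68,9.695): [(0, 16.2252) (0, 0) (24, 0) (24, 6.8292)]  |A|=276.6529
3. ⊥bis P0·P2 via (9.555,2.84): [(6.9274, 13.5131) (10.2542, 0) (24, 0) (24, 6.8292)]  |A|=151.1707
4. ⊥bis P0·P3 via (10.945,8.715): [(13.7566, 10.8395) (8.5535, 6.9079) (10.2542, 0) (24, 0) (24, 6.8292)]  |A|=130.7907
5. ⊥bis P0·P4 via (8.995,5.11): [(13.7566, 10.8395) (9.4784, 7.6068) (8.9955, 5.1126) (10.2542, 0) (24, 0) (24, 6.8292)]  |A|=129.806
6. ⊥bis P0·P5 via (17.345,9.405): [(17.141, 9.5145) (13.7566, 10.8395) (9.4784, 7.6068) (8.9955, 5.1126) (10.2542, 0) (24, 0) (24, 5.8321)]  |A|=126.3862
7. canonical 7-gon: [(17.141, 9.5145) (13.7566, 10.8395) (9.4784, 7.6068) (8.9955, 5.1126) (10.2542, 0) (24, 0) (24, 5.8321)]
8. shoelace: 126.3862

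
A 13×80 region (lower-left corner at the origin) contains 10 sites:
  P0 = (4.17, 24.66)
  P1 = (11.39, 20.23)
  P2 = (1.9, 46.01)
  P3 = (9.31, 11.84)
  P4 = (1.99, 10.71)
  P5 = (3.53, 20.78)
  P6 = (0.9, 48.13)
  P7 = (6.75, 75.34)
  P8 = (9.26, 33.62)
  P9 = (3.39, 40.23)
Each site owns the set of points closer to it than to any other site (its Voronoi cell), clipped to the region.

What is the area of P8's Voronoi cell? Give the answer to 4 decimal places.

Area of P8's cell: 100.3876

1. box [0,13]×[0,80]: [(0, 0) (13, 0) (13, 80) (0, 80)]
2. ⊥bis P8·P0 via (6.715,29.14): [(0, 32.9547) (13, 25.5696) (13, 80) (0, 80)]  |A|=659.5922
3. ⊥bis P8·P1 via (10.325,26.925): [(0, 32.9547) (10.5509, 26.9609) (13, 27.3505) (13, 80) (0, 80)]  |A|=657.4114
4. ⊥bis P8·P2 via (5.58,39.815): [(0, 36.5003) (0, 32.9547) (10.5509, 26.9609) (13, 27.3505) (13, 44.2227)]  |A|=142.1109
5. ⊥bis P8·P3 via (9.285,22.73): [(0, 36.5003) (0, 32.9547) (10.5509, 26.9609) (13, 27.3505) (13, 44.2227)]  |A|=142.1109
6. ⊥bis P8·P4 via (5.625,22.165): [(0, 36.5003) (0, 32.9547) (10.5509, 26.9609) (13, 27.3505) (13, 44.2227)]  |A|=142.1109
7. ⊥bis P8·P5 via (6.395,27.2): [(0, 36.5003) (0, 32.9547) (10.5509, 26.9609) (13, 27.3505) (13, 44.2227)]  |A|=142.1109
8. ⊥bis P8·P6 via (5.08,40.875): [(0, 36.5003) (0, 32.9547) (10.5509, 26.9609) (13, 27.3505) (13, 44.2227)]  |A|=142.1109
9. ⊥bis P8·P7 via (8.005,54.48): [(0, 36.5003) (0, 32.9547) (10.5509, 26.9609) (13, 27.3505) (13, 44.2227)]  |A|=142.1109
10. ⊥bis P8·P9 via (6.325,36.925): [(1.1308, 32.3123) (10.5509, 26.9609) (13, 27.3505) (13, 42.8527)]  |A|=100.3876
11. canonical 4-gon: [(1.1308, 32.3123) (10.5509, 26.9609) (13, 27.3505) (13, 42.8527)]
12. shoelace: 100.3876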